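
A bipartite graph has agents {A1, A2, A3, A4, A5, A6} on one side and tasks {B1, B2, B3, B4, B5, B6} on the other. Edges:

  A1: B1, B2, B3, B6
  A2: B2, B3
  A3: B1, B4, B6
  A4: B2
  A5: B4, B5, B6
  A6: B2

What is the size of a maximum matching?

5

Unit-capacity flow: source→left, listed edges, right→sink; max matching = max flow.
Augmenting path A1→B1 (+1); matched 1.
Augmenting path A2→B2 (+1); matched 2.
Augmenting path A3→B4 (+1); matched 3.
Augmenting path A5→B5 (+1); matched 4.
Augmenting path A4→B2→A2→B3 (+1); matched 5.
No augmenting path remains; maximum matching = 5.
König certificate: {A1, A2, A3, A5, B2} is a vertex cover of size 5 (every listed pair touches it), so no matching can be larger.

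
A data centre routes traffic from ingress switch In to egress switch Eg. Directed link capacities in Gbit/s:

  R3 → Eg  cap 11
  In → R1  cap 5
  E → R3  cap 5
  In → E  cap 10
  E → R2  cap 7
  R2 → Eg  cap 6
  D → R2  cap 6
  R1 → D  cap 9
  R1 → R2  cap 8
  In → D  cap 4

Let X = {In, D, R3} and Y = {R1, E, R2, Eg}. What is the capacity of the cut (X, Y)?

32

Edges leaving {In, D, R3}: In→R1 (5), In→E (10), D→R2 (6), R3→Eg (11).
Cut capacity = 5 + 10 + 6 + 11 = 32.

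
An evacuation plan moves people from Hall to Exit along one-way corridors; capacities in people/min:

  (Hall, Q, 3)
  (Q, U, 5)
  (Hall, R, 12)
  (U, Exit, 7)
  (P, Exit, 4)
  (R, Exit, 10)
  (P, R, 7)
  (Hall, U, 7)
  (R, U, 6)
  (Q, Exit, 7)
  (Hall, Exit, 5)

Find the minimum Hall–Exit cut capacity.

Augment Hall→Exit: bottleneck 5, flow now 5.
Augment Hall→Q→Exit: bottleneck 3, flow now 8.
Augment Hall→R→Exit: bottleneck 10, flow now 18.
Augment Hall→U→Exit: bottleneck 7, flow now 25.
No augmenting path remains; maximum flow = 25.
By max-flow min-cut, the minimum cut capacity equals the max flow.
In the residual graph, reachable from Hall: {Hall, R, U}.
Min-cut edges: Hall→Q (3), Hall→Exit (5), R→Exit (10), U→Exit (7); capacity 3 + 5 + 10 + 7 = 25.

25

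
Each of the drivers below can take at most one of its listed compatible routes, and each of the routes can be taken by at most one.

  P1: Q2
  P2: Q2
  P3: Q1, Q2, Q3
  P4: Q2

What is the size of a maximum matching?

Unit-capacity flow: source→left, listed edges, right→sink; max matching = max flow.
Augmenting path P1→Q2 (+1); matched 1.
Augmenting path P3→Q1 (+1); matched 2.
No augmenting path remains; maximum matching = 2.
König certificate: {P3, Q2} is a vertex cover of size 2 (every listed pair touches it), so no matching can be larger.

2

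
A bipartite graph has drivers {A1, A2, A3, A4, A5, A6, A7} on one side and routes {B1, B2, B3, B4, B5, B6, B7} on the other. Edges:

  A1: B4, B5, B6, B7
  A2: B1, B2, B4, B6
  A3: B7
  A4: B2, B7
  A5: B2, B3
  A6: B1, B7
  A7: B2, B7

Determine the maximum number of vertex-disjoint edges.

6

Unit-capacity flow: source→left, listed edges, right→sink; max matching = max flow.
Augmenting path A1→B4 (+1); matched 1.
Augmenting path A2→B1 (+1); matched 2.
Augmenting path A3→B7 (+1); matched 3.
Augmenting path A4→B2 (+1); matched 4.
Augmenting path A5→B3 (+1); matched 5.
Augmenting path A6→B1→A2→B6 (+1); matched 6.
No augmenting path remains; maximum matching = 6.
König certificate: {A1, A2, A5, A6, B2, B7} is a vertex cover of size 6 (every listed pair touches it), so no matching can be larger.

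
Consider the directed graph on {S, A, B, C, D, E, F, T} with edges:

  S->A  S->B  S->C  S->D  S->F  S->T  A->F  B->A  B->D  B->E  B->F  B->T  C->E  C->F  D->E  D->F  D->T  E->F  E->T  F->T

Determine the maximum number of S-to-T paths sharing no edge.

Assign every edge capacity 1; by Menger, the answer equals the max flow.
Path S→T (+1); total 1.
Path S→B→T (+1); total 2.
Path S→D→T (+1); total 3.
Path S→F→T (+1); total 4.
Path S→C→E→T (+1); total 5.
No residual S→T path; max flow = 5.
Certifying cut of size 5: {F→T, S→B, S→C, S→D, S→T}.

5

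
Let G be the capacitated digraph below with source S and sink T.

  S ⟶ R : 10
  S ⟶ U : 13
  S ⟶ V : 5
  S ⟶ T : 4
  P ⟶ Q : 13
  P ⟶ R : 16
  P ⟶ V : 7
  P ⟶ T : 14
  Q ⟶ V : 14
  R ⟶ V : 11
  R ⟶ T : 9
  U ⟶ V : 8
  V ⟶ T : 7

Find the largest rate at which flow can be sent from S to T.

20

Augment S→T: bottleneck 4, flow now 4.
Augment S→R→T: bottleneck 9, flow now 13.
Augment S→V→T: bottleneck 5, flow now 18.
Augment S→R→V→T: bottleneck 1, flow now 19.
Augment S→U→V→T: bottleneck 1, flow now 20.
No augmenting path remains; maximum flow = 20.
In the residual graph, reachable from S: {S, R, U, V}.
Min-cut edges: S→T (4), R→T (9), V→T (7); capacity 4 + 9 + 7 = 20.
This cut is saturated, so no flow can exceed 20.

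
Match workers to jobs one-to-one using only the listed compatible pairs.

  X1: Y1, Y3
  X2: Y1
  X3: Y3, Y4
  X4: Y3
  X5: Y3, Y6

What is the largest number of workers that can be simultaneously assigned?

Unit-capacity flow: source→left, listed edges, right→sink; max matching = max flow.
Augmenting path X1→Y1 (+1); matched 1.
Augmenting path X3→Y3 (+1); matched 2.
Augmenting path X5→Y6 (+1); matched 3.
Augmenting path X4→Y3→X3→Y4 (+1); matched 4.
No augmenting path remains; maximum matching = 4.
König certificate: {X3, X5, Y1, Y3} is a vertex cover of size 4 (every listed pair touches it), so no matching can be larger.

4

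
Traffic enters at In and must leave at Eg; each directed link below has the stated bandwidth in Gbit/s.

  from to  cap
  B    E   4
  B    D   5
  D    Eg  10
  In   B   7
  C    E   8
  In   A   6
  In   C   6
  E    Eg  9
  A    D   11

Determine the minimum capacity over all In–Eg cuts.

Augment In→A→D→Eg: bottleneck 6, flow now 6.
Augment In→B→D→Eg: bottleneck 4, flow now 10.
Augment In→B→E→Eg: bottleneck 3, flow now 13.
Augment In→C→E→Eg: bottleneck 6, flow now 19.
No augmenting path remains; maximum flow = 19.
By max-flow min-cut, the minimum cut capacity equals the max flow.
In the residual graph, reachable from In: {In}.
Min-cut edges: In→A (6), In→B (7), In→C (6); capacity 6 + 7 + 6 = 19.

19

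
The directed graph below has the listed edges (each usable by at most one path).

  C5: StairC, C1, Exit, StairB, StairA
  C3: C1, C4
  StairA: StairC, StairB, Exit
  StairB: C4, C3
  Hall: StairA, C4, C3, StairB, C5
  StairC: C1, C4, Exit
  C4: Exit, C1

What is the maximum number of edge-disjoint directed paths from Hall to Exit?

3

Assign every edge capacity 1; by Menger, the answer equals the max flow.
Path Hall→C5→Exit (+1); total 1.
Path Hall→StairA→Exit (+1); total 2.
Path Hall→C4→Exit (+1); total 3.
No residual Hall→Exit path; max flow = 3.
Certifying cut of size 3: {C4→Exit, Hall→C5, Hall→StairA}.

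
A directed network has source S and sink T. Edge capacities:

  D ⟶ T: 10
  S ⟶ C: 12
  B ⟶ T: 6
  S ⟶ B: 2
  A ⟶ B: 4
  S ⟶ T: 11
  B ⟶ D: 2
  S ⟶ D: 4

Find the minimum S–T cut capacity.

17

Augment S→T: bottleneck 11, flow now 11.
Augment S→B→T: bottleneck 2, flow now 13.
Augment S→D→T: bottleneck 4, flow now 17.
No augmenting path remains; maximum flow = 17.
By max-flow min-cut, the minimum cut capacity equals the max flow.
In the residual graph, reachable from S: {S, C}.
Min-cut edges: S→B (2), S→D (4), S→T (11); capacity 2 + 4 + 11 = 17.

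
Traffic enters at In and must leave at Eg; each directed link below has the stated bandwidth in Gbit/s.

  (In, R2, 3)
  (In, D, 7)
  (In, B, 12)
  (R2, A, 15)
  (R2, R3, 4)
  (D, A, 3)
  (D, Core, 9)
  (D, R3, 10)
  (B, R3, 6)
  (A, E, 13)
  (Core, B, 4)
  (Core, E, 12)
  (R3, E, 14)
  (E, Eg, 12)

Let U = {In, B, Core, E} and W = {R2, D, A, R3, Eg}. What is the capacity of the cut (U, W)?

Edges leaving {In, B, Core, E}: In→R2 (3), In→D (7), B→R3 (6), E→Eg (12).
Cut capacity = 3 + 7 + 6 + 12 = 28.

28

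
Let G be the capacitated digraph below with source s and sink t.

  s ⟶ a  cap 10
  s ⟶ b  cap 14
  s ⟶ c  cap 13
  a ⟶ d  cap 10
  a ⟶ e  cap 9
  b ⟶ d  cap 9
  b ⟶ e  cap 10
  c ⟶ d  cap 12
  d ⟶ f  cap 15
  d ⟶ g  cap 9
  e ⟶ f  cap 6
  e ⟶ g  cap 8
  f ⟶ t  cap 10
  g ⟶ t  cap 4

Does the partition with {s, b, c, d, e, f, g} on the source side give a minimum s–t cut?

No — its capacity is 24, but the minimum cut has capacity 14.

Given cut capacity: 10 + 10 + 4 = 24.
Augment s→a→d→f→t: bottleneck 10, flow now 10.
Augment s→b→d→g→t: bottleneck 4, flow now 14.
No augmenting path remains; maximum flow = 14.
In the residual graph, reachable from s: {s, a, b, c, d, e, f, g}.
Min-cut edges: f→t (10), g→t (4); capacity 10 + 4 = 14.
Cut capacity 24 exceeds the max flow 14, so it is not minimum.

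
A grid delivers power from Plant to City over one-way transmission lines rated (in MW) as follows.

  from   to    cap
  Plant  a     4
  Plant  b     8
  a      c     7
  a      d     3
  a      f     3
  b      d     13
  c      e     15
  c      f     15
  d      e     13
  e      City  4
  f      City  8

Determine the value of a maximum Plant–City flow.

Augment Plant→a→f→City: bottleneck 3, flow now 3.
Augment Plant→a→c→e→City: bottleneck 1, flow now 4.
Augment Plant→b→d→e→City: bottleneck 3, flow now 7.
Augment Plant→b→d→e→c→f→City: bottleneck 1, flow now 8. (uses reverse residual edge)
No augmenting path remains; maximum flow = 8.
In the residual graph, reachable from Plant: {Plant, b, d, e}.
Min-cut edges: Plant→a (4), e→City (4); capacity 4 + 4 = 8.
This cut is saturated, so no flow can exceed 8.

8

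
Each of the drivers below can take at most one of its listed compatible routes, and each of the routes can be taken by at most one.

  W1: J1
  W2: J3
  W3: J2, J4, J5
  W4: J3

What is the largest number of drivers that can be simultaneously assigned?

3

Unit-capacity flow: source→left, listed edges, right→sink; max matching = max flow.
Augmenting path W1→J1 (+1); matched 1.
Augmenting path W2→J3 (+1); matched 2.
Augmenting path W3→J2 (+1); matched 3.
No augmenting path remains; maximum matching = 3.
König certificate: {W1, W3, J3} is a vertex cover of size 3 (every listed pair touches it), so no matching can be larger.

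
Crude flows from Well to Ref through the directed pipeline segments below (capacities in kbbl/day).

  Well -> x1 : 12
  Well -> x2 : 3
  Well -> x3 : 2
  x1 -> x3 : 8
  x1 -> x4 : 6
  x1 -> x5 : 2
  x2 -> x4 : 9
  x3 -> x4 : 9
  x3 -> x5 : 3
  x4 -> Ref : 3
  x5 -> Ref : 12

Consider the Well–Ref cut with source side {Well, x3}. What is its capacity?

27

Edges leaving {Well, x3}: Well→x1 (12), Well→x2 (3), x3→x4 (9), x3→x5 (3).
Cut capacity = 12 + 3 + 9 + 3 = 27.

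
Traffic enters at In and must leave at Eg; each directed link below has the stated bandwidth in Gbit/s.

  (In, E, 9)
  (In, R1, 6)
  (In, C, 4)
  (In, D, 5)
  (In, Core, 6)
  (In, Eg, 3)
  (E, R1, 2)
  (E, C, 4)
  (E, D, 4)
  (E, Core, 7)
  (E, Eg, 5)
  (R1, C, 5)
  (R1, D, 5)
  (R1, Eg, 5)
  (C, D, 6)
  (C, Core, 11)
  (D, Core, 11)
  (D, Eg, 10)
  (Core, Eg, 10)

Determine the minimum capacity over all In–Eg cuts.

Augment In→Eg: bottleneck 3, flow now 3.
Augment In→E→Eg: bottleneck 5, flow now 8.
Augment In→R1→Eg: bottleneck 5, flow now 13.
Augment In→D→Eg: bottleneck 5, flow now 18.
Augment In→Core→Eg: bottleneck 6, flow now 24.
Augment In→E→D→Eg: bottleneck 4, flow now 28.
Augment In→R1→D→Eg: bottleneck 1, flow now 29.
Augment In→C→Core→Eg: bottleneck 4, flow now 33.
No augmenting path remains; maximum flow = 33.
By max-flow min-cut, the minimum cut capacity equals the max flow.
In the residual graph, reachable from In: {In}.
Min-cut edges: In→E (9), In→R1 (6), In→C (4), In→D (5), In→Core (6), In→Eg (3); capacity 9 + 6 + 4 + 5 + 6 + 3 = 33.

33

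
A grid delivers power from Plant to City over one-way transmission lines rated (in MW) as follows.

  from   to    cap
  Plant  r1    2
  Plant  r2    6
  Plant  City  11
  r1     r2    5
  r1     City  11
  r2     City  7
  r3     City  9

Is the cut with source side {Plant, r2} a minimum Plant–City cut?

No — its capacity is 20, but the minimum cut has capacity 19.

Given cut capacity: 2 + 11 + 7 = 20.
Augment Plant→City: bottleneck 11, flow now 11.
Augment Plant→r1→City: bottleneck 2, flow now 13.
Augment Plant→r2→City: bottleneck 6, flow now 19.
No augmenting path remains; maximum flow = 19.
In the residual graph, reachable from Plant: {Plant}.
Min-cut edges: Plant→r1 (2), Plant→r2 (6), Plant→City (11); capacity 2 + 6 + 11 = 19.
Cut capacity 20 exceeds the max flow 19, so it is not minimum.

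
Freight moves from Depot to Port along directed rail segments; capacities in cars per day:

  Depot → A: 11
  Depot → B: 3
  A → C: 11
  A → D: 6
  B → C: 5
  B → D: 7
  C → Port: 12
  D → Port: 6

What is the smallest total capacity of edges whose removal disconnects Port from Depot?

Augment Depot→A→C→Port: bottleneck 11, flow now 11.
Augment Depot→B→C→Port: bottleneck 1, flow now 12.
Augment Depot→B→D→Port: bottleneck 2, flow now 14.
No augmenting path remains; maximum flow = 14.
By max-flow min-cut, the minimum cut capacity equals the max flow.
In the residual graph, reachable from Depot: {Depot}.
Min-cut edges: Depot→A (11), Depot→B (3); capacity 11 + 3 = 14.

14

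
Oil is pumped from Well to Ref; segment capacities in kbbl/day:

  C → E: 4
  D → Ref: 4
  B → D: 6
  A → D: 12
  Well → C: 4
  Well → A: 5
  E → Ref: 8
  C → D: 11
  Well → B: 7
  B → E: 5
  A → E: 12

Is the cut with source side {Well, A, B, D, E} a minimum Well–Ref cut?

Given cut capacity: 4 + 4 + 8 = 16.
Augment Well→A→D→Ref: bottleneck 4, flow now 4.
Augment Well→A→E→Ref: bottleneck 1, flow now 5.
Augment Well→B→E→Ref: bottleneck 5, flow now 10.
Augment Well→C→E→Ref: bottleneck 2, flow now 12.
No augmenting path remains; maximum flow = 12.
In the residual graph, reachable from Well: {Well, A, B, C, D, E}.
Min-cut edges: D→Ref (4), E→Ref (8); capacity 4 + 8 = 12.
Cut capacity 16 exceeds the max flow 12, so it is not minimum.

No — its capacity is 16, but the minimum cut has capacity 12.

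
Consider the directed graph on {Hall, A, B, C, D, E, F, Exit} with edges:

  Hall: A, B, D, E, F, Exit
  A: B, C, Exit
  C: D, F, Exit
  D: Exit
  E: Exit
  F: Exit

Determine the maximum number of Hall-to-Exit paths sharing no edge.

Assign every edge capacity 1; by Menger, the answer equals the max flow.
Path Hall→Exit (+1); total 1.
Path Hall→A→Exit (+1); total 2.
Path Hall→D→Exit (+1); total 3.
Path Hall→E→Exit (+1); total 4.
Path Hall→F→Exit (+1); total 5.
No residual Hall→Exit path; max flow = 5.
Certifying cut of size 5: {Hall→A, Hall→D, Hall→E, Hall→Exit, Hall→F}.

5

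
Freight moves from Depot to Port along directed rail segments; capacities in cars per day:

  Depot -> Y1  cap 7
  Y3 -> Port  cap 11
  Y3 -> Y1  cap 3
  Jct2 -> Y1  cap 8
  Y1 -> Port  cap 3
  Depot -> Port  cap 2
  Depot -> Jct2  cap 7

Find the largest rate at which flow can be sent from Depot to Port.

5

Augment Depot→Port: bottleneck 2, flow now 2.
Augment Depot→Y1→Port: bottleneck 3, flow now 5.
No augmenting path remains; maximum flow = 5.
In the residual graph, reachable from Depot: {Depot, Jct2, Y1}.
Min-cut edges: Depot→Port (2), Y1→Port (3); capacity 2 + 3 = 5.
This cut is saturated, so no flow can exceed 5.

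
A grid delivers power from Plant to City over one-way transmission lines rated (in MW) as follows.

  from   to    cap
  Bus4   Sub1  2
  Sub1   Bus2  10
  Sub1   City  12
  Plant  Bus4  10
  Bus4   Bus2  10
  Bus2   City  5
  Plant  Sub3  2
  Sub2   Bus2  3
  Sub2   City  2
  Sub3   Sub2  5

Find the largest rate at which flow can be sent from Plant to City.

Augment Plant→Bus4→Bus2→City: bottleneck 5, flow now 5.
Augment Plant→Bus4→Sub1→City: bottleneck 2, flow now 7.
Augment Plant→Sub3→Sub2→City: bottleneck 2, flow now 9.
No augmenting path remains; maximum flow = 9.
In the residual graph, reachable from Plant: {Plant, Bus4, Bus2}.
Min-cut edges: Plant→Sub3 (2), Bus4→Sub1 (2), Bus2→City (5); capacity 2 + 2 + 5 = 9.
This cut is saturated, so no flow can exceed 9.

9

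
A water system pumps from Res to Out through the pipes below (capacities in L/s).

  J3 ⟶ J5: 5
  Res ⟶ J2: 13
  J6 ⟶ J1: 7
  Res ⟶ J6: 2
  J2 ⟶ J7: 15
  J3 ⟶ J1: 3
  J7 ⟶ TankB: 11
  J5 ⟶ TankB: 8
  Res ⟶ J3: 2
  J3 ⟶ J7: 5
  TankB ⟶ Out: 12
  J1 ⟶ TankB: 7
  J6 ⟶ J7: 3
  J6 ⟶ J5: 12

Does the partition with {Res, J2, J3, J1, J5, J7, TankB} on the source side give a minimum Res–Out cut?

Given cut capacity: 2 + 12 = 14.
Augment Res→J2→J7→TankB→Out: bottleneck 11, flow now 11.
Augment Res→J3→J1→TankB→Out: bottleneck 1, flow now 12.
No augmenting path remains; maximum flow = 12.
In the residual graph, reachable from Res: {Res, J2, J3, J6, J1, J5, J7, TankB}.
Min-cut edges: TankB→Out (12); capacity 12 = 12.
Cut capacity 14 exceeds the max flow 12, so it is not minimum.

No — its capacity is 14, but the minimum cut has capacity 12.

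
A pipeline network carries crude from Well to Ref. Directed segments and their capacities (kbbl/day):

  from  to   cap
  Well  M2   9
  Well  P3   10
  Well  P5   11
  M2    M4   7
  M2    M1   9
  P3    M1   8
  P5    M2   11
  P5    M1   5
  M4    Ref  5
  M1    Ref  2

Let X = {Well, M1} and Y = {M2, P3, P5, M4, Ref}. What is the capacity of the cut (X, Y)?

32

Edges leaving {Well, M1}: Well→M2 (9), Well→P3 (10), Well→P5 (11), M1→Ref (2).
Cut capacity = 9 + 10 + 11 + 2 = 32.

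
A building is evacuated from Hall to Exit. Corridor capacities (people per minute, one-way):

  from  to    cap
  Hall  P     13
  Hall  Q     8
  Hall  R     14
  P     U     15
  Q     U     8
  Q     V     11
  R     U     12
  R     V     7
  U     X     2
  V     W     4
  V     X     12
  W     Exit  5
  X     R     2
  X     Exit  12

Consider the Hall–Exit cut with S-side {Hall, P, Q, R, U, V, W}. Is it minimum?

Given cut capacity: 2 + 12 + 5 = 19.
Augment Hall→P→U→X→Exit: bottleneck 2, flow now 2.
Augment Hall→Q→V→W→Exit: bottleneck 4, flow now 6.
Augment Hall→Q→V→X→Exit: bottleneck 4, flow now 10.
Augment Hall→R→V→X→Exit: bottleneck 6, flow now 16.
No augmenting path remains; maximum flow = 16.
In the residual graph, reachable from Hall: {Hall, P, Q, R, U, V, X}.
Min-cut edges: V→W (4), X→Exit (12); capacity 4 + 12 = 16.
Cut capacity 19 exceeds the max flow 16, so it is not minimum.

No — its capacity is 19, but the minimum cut has capacity 16.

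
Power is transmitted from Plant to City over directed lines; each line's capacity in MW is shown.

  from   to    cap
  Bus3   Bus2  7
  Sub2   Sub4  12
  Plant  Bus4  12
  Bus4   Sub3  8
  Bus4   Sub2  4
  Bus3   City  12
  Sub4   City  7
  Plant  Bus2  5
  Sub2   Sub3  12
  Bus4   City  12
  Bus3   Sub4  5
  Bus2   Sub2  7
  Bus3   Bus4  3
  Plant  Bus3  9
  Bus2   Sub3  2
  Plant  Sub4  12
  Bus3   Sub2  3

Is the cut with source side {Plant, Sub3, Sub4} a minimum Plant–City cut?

Given cut capacity: 9 + 5 + 12 + 7 = 33.
Augment Plant→Bus3→City: bottleneck 9, flow now 9.
Augment Plant→Bus4→City: bottleneck 12, flow now 21.
Augment Plant→Sub4→City: bottleneck 7, flow now 28.
No augmenting path remains; maximum flow = 28.
In the residual graph, reachable from Plant: {Plant, Bus2, Sub2, Sub3, Sub4}.
Min-cut edges: Plant→Bus3 (9), Plant→Bus4 (12), Sub4→City (7); capacity 9 + 12 + 7 = 28.
Cut capacity 33 exceeds the max flow 28, so it is not minimum.

No — its capacity is 33, but the minimum cut has capacity 28.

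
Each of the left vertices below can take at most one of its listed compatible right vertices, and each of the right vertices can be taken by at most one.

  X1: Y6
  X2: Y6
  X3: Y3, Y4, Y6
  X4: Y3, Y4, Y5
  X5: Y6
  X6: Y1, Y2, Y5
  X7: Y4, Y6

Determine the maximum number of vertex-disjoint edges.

5

Unit-capacity flow: source→left, listed edges, right→sink; max matching = max flow.
Augmenting path X1→Y6 (+1); matched 1.
Augmenting path X3→Y3 (+1); matched 2.
Augmenting path X4→Y4 (+1); matched 3.
Augmenting path X6→Y1 (+1); matched 4.
Augmenting path X7→Y4→X4→Y5 (+1); matched 5.
No augmenting path remains; maximum matching = 5.
König certificate: {X3, X4, X6, X7, Y6} is a vertex cover of size 5 (every listed pair touches it), so no matching can be larger.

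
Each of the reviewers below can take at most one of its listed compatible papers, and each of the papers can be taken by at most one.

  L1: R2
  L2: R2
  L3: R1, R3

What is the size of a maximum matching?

2

Unit-capacity flow: source→left, listed edges, right→sink; max matching = max flow.
Augmenting path L1→R2 (+1); matched 1.
Augmenting path L3→R1 (+1); matched 2.
No augmenting path remains; maximum matching = 2.
König certificate: {L3, R2} is a vertex cover of size 2 (every listed pair touches it), so no matching can be larger.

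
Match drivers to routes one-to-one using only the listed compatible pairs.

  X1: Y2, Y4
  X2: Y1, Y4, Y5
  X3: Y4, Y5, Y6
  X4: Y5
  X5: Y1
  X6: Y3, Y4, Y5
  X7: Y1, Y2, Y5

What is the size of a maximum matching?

6

Unit-capacity flow: source→left, listed edges, right→sink; max matching = max flow.
Augmenting path X1→Y2 (+1); matched 1.
Augmenting path X2→Y1 (+1); matched 2.
Augmenting path X3→Y4 (+1); matched 3.
Augmenting path X4→Y5 (+1); matched 4.
Augmenting path X6→Y3 (+1); matched 5.
Augmenting path X5→Y1→X2→Y4→X3→Y6 (+1); matched 6.
No augmenting path remains; maximum matching = 6.
König certificate: {X3, X6, Y1, Y2, Y4, Y5} is a vertex cover of size 6 (every listed pair touches it), so no matching can be larger.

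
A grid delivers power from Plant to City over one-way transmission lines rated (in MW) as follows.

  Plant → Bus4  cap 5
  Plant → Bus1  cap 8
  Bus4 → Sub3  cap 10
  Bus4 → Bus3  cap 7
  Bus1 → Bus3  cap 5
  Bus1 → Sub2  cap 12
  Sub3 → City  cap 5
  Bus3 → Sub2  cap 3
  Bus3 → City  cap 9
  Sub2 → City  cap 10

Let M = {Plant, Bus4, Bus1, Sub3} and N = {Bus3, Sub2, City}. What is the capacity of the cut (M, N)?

Edges leaving {Plant, Bus4, Bus1, Sub3}: Bus4→Bus3 (7), Bus1→Bus3 (5), Bus1→Sub2 (12), Sub3→City (5).
Cut capacity = 7 + 5 + 12 + 5 = 29.

29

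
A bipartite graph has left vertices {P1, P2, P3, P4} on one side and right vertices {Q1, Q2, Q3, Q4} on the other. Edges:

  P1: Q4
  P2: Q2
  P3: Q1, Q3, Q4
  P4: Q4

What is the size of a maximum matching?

3

Unit-capacity flow: source→left, listed edges, right→sink; max matching = max flow.
Augmenting path P1→Q4 (+1); matched 1.
Augmenting path P2→Q2 (+1); matched 2.
Augmenting path P3→Q1 (+1); matched 3.
No augmenting path remains; maximum matching = 3.
König certificate: {P2, P3, Q4} is a vertex cover of size 3 (every listed pair touches it), so no matching can be larger.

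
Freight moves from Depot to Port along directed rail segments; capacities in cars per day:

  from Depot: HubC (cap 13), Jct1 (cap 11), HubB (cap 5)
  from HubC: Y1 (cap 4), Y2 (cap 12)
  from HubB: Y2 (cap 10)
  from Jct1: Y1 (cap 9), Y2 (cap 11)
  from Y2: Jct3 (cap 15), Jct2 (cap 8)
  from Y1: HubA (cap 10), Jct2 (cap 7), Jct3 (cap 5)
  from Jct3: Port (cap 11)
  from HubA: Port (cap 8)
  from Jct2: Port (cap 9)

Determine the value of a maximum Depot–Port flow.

28

Augment Depot→HubC→Y2→Jct3→Port: bottleneck 11, flow now 11.
Augment Depot→HubC→Y2→Jct2→Port: bottleneck 1, flow now 12.
Augment Depot→HubC→Y1→HubA→Port: bottleneck 1, flow now 13.
Augment Depot→HubB→Y2→Jct2→Port: bottleneck 5, flow now 18.
Augment Depot→Jct1→Y2→Jct2→Port: bottleneck 2, flow now 20.
Augment Depot→Jct1→Y1→HubA→Port: bottleneck 7, flow now 27.
Augment Depot→Jct1→Y1→Jct2→Port: bottleneck 1, flow now 28.
No augmenting path remains; maximum flow = 28.
In the residual graph, reachable from Depot: {Depot, HubC, HubB, Jct1, Y2, Y1, Jct3, HubA, Jct2}.
Min-cut edges: Jct3→Port (11), HubA→Port (8), Jct2→Port (9); capacity 11 + 8 + 9 = 28.
This cut is saturated, so no flow can exceed 28.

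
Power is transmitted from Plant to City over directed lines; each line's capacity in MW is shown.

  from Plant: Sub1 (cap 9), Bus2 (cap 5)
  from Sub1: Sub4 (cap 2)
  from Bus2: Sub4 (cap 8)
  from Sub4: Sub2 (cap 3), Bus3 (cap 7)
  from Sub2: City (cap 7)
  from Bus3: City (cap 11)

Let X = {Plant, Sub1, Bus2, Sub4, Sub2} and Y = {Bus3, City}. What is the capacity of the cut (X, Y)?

14

Edges leaving {Plant, Sub1, Bus2, Sub4, Sub2}: Sub4→Bus3 (7), Sub2→City (7).
Cut capacity = 7 + 7 = 14.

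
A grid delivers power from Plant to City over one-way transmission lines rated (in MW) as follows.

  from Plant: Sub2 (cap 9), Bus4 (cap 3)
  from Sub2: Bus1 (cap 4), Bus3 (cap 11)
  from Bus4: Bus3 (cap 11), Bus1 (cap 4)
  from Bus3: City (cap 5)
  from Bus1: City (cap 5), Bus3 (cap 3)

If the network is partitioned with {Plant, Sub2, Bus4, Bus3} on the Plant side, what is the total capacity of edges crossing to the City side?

Edges leaving {Plant, Sub2, Bus4, Bus3}: Sub2→Bus1 (4), Bus4→Bus1 (4), Bus3→City (5).
Cut capacity = 4 + 4 + 5 = 13.

13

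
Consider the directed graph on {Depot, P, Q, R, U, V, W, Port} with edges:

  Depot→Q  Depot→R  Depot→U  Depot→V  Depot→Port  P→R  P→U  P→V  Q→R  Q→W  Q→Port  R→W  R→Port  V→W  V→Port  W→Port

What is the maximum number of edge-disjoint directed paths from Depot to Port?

Assign every edge capacity 1; by Menger, the answer equals the max flow.
Path Depot→Port (+1); total 1.
Path Depot→Q→Port (+1); total 2.
Path Depot→R→Port (+1); total 3.
Path Depot→V→Port (+1); total 4.
No residual Depot→Port path; max flow = 4.
Certifying cut of size 4: {Depot→Port, Depot→Q, Depot→R, Depot→V}.

4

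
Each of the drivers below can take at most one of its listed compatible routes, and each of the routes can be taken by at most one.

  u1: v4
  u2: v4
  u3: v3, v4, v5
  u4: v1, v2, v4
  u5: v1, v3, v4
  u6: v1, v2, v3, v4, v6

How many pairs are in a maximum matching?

Unit-capacity flow: source→left, listed edges, right→sink; max matching = max flow.
Augmenting path u1→v4 (+1); matched 1.
Augmenting path u3→v3 (+1); matched 2.
Augmenting path u4→v1 (+1); matched 3.
Augmenting path u6→v2 (+1); matched 4.
Augmenting path u5→v3→u3→v5 (+1); matched 5.
No augmenting path remains; maximum matching = 5.
König certificate: {u3, u4, u5, u6, v4} is a vertex cover of size 5 (every listed pair touches it), so no matching can be larger.

5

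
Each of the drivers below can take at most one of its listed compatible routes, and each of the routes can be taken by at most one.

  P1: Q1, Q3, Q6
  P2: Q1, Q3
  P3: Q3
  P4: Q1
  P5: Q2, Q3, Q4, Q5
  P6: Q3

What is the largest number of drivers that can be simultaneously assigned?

4

Unit-capacity flow: source→left, listed edges, right→sink; max matching = max flow.
Augmenting path P1→Q1 (+1); matched 1.
Augmenting path P2→Q3 (+1); matched 2.
Augmenting path P5→Q2 (+1); matched 3.
Augmenting path P4→Q1→P1→Q6 (+1); matched 4.
No augmenting path remains; maximum matching = 4.
König certificate: {P1, P5, Q1, Q3} is a vertex cover of size 4 (every listed pair touches it), so no matching can be larger.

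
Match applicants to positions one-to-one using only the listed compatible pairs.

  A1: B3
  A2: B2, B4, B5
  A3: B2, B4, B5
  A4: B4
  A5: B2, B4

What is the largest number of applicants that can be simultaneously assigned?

4

Unit-capacity flow: source→left, listed edges, right→sink; max matching = max flow.
Augmenting path A1→B3 (+1); matched 1.
Augmenting path A2→B2 (+1); matched 2.
Augmenting path A3→B4 (+1); matched 3.
Augmenting path A4→B4→A3→B5 (+1); matched 4.
No augmenting path remains; maximum matching = 4.
König certificate: {A1, B2, B4, B5} is a vertex cover of size 4 (every listed pair touches it), so no matching can be larger.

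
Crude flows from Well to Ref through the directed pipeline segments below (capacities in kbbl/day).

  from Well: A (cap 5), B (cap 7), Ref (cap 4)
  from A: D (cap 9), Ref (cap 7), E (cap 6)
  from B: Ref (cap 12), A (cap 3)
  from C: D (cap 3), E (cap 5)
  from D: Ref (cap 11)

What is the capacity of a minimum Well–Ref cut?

Augment Well→Ref: bottleneck 4, flow now 4.
Augment Well→A→Ref: bottleneck 5, flow now 9.
Augment Well→B→Ref: bottleneck 7, flow now 16.
No augmenting path remains; maximum flow = 16.
By max-flow min-cut, the minimum cut capacity equals the max flow.
In the residual graph, reachable from Well: {Well}.
Min-cut edges: Well→A (5), Well→B (7), Well→Ref (4); capacity 5 + 7 + 4 = 16.

16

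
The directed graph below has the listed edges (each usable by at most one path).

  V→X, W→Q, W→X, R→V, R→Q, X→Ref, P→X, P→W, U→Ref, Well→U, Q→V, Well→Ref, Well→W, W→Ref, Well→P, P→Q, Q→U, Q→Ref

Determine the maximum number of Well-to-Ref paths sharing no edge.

Assign every edge capacity 1; by Menger, the answer equals the max flow.
Path Well→Ref (+1); total 1.
Path Well→U→Ref (+1); total 2.
Path Well→W→Ref (+1); total 3.
Path Well→P→Q→Ref (+1); total 4.
No residual Well→Ref path; max flow = 4.
Certifying cut of size 4: {Well→P, Well→Ref, Well→U, Well→W}.

4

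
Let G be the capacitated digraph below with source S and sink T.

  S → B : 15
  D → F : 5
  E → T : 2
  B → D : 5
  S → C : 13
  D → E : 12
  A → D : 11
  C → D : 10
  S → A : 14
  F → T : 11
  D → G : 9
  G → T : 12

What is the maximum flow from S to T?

Augment S→A→D→E→T: bottleneck 2, flow now 2.
Augment S→A→D→F→T: bottleneck 5, flow now 7.
Augment S→A→D→G→T: bottleneck 4, flow now 11.
Augment S→B→D→G→T: bottleneck 5, flow now 16.
No augmenting path remains; maximum flow = 16.
In the residual graph, reachable from S: {S, A, B, C, D, E}.
Min-cut edges: D→F (5), D→G (9), E→T (2); capacity 5 + 9 + 2 = 16.
This cut is saturated, so no flow can exceed 16.

16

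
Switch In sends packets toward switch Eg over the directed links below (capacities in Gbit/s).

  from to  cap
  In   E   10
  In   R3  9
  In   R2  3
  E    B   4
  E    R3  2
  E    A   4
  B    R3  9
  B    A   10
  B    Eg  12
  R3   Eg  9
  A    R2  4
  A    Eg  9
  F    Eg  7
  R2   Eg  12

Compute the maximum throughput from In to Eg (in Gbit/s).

Augment In→R3→Eg: bottleneck 9, flow now 9.
Augment In→R2→Eg: bottleneck 3, flow now 12.
Augment In→E→B→Eg: bottleneck 4, flow now 16.
Augment In→E→A→Eg: bottleneck 4, flow now 20.
No augmenting path remains; maximum flow = 20.
In the residual graph, reachable from In: {In, E, R3}.
Min-cut edges: In→R2 (3), E→B (4), E→A (4), R3→Eg (9); capacity 3 + 4 + 4 + 9 = 20.
This cut is saturated, so no flow can exceed 20.

20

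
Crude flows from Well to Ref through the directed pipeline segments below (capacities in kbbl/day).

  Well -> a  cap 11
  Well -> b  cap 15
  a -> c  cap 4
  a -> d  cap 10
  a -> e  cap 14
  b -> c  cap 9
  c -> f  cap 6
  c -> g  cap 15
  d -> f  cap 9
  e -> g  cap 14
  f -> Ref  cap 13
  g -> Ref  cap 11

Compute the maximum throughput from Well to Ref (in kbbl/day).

Augment Well→a→c→f→Ref: bottleneck 4, flow now 4.
Augment Well→a→d→f→Ref: bottleneck 7, flow now 11.
Augment Well→b→c→f→Ref: bottleneck 2, flow now 13.
Augment Well→b→c→g→Ref: bottleneck 7, flow now 20.
No augmenting path remains; maximum flow = 20.
In the residual graph, reachable from Well: {Well, b}.
Min-cut edges: Well→a (11), b→c (9); capacity 11 + 9 = 20.
This cut is saturated, so no flow can exceed 20.

20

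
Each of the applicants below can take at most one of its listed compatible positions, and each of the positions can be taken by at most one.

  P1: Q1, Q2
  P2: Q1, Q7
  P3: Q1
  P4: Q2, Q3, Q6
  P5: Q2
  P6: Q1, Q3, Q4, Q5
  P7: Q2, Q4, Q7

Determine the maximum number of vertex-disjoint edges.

Unit-capacity flow: source→left, listed edges, right→sink; max matching = max flow.
Augmenting path P1→Q1 (+1); matched 1.
Augmenting path P2→Q7 (+1); matched 2.
Augmenting path P4→Q2 (+1); matched 3.
Augmenting path P6→Q3 (+1); matched 4.
Augmenting path P7→Q4 (+1); matched 5.
Augmenting path P5→Q2→P4→Q6 (+1); matched 6.
No augmenting path remains; maximum matching = 6.
König certificate: {P2, P4, P6, P7, Q1, Q2} is a vertex cover of size 6 (every listed pair touches it), so no matching can be larger.

6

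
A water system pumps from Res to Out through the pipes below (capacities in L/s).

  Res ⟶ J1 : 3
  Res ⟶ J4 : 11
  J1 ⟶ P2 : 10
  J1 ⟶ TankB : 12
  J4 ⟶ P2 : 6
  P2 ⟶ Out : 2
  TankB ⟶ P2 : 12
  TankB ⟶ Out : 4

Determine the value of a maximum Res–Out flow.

5

Augment Res→J1→P2→Out: bottleneck 2, flow now 2.
Augment Res→J1→TankB→Out: bottleneck 1, flow now 3.
Augment Res→J4→P2→J1→TankB→Out: bottleneck 2, flow now 5. (uses reverse residual edge)
No augmenting path remains; maximum flow = 5.
In the residual graph, reachable from Res: {Res, J4, P2}.
Min-cut edges: Res→J1 (3), P2→Out (2); capacity 3 + 2 = 5.
This cut is saturated, so no flow can exceed 5.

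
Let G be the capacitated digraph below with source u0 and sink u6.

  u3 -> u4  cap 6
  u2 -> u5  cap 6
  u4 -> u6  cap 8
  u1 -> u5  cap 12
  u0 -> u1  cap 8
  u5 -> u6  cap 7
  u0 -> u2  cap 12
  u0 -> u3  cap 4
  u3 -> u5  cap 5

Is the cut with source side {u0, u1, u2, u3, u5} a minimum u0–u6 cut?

Given cut capacity: 6 + 7 = 13.
Augment u0→u1→u5→u6: bottleneck 7, flow now 7.
Augment u0→u3→u4→u6: bottleneck 4, flow now 11.
No augmenting path remains; maximum flow = 11.
In the residual graph, reachable from u0: {u0, u1, u2, u5}.
Min-cut edges: u0→u3 (4), u5→u6 (7); capacity 4 + 7 = 11.
Cut capacity 13 exceeds the max flow 11, so it is not minimum.

No — its capacity is 13, but the minimum cut has capacity 11.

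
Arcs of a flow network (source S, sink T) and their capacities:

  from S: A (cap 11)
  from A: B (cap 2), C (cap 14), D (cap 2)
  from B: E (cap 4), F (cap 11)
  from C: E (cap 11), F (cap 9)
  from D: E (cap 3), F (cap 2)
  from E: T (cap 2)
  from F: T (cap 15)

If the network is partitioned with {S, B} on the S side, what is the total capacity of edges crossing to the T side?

Edges leaving {S, B}: S→A (11), B→E (4), B→F (11).
Cut capacity = 11 + 4 + 11 = 26.

26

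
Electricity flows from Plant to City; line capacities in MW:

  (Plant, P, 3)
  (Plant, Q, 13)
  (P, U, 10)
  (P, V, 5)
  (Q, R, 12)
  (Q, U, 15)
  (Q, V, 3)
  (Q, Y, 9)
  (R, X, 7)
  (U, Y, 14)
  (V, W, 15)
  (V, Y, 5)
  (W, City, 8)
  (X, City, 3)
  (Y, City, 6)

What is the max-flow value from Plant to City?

15

Augment Plant→Q→Y→City: bottleneck 6, flow now 6.
Augment Plant→P→V→W→City: bottleneck 3, flow now 9.
Augment Plant→Q→R→X→City: bottleneck 3, flow now 12.
Augment Plant→Q→V→W→City: bottleneck 3, flow now 15.
No augmenting path remains; maximum flow = 15.
In the residual graph, reachable from Plant: {Plant, Q, R, U, X, Y}.
Min-cut edges: Plant→P (3), Q→V (3), X→City (3), Y→City (6); capacity 3 + 3 + 3 + 6 = 15.
This cut is saturated, so no flow can exceed 15.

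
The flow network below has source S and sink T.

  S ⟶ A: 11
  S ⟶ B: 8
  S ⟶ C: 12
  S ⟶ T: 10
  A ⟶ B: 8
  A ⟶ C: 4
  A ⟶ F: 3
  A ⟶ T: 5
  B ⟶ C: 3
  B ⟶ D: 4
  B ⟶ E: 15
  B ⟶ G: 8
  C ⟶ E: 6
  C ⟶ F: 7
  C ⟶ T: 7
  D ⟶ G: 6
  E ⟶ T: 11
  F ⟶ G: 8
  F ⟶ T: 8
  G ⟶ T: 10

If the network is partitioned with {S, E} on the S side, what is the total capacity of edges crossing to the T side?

52

Edges leaving {S, E}: S→A (11), S→B (8), S→C (12), S→T (10), E→T (11).
Cut capacity = 11 + 8 + 12 + 10 + 11 = 52.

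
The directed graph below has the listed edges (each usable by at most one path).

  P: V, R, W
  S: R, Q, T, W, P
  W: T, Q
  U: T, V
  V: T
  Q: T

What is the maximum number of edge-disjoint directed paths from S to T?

Assign every edge capacity 1; by Menger, the answer equals the max flow.
Path S→T (+1); total 1.
Path S→Q→T (+1); total 2.
Path S→W→T (+1); total 3.
Path S→P→V→T (+1); total 4.
No residual S→T path; max flow = 4.
Certifying cut of size 4: {S→P, S→Q, S→T, S→W}.

4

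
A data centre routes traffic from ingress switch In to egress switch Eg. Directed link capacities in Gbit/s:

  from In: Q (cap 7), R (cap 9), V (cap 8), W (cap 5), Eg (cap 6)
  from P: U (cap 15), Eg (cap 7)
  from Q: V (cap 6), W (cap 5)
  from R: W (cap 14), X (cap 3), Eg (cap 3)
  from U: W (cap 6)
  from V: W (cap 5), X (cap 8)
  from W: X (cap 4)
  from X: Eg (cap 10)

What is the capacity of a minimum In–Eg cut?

19

Augment In→Eg: bottleneck 6, flow now 6.
Augment In→R→Eg: bottleneck 3, flow now 9.
Augment In→R→X→Eg: bottleneck 3, flow now 12.
Augment In→V→X→Eg: bottleneck 7, flow now 19.
No augmenting path remains; maximum flow = 19.
By max-flow min-cut, the minimum cut capacity equals the max flow.
In the residual graph, reachable from In: {In, Q, R, V, W, X}.
Min-cut edges: In→Eg (6), R→Eg (3), X→Eg (10); capacity 6 + 3 + 10 = 19.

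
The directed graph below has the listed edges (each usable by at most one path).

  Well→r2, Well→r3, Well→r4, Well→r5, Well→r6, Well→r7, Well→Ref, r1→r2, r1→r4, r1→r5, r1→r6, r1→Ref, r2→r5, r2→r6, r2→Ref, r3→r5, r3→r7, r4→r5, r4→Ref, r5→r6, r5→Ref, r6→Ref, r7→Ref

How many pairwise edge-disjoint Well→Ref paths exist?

Assign every edge capacity 1; by Menger, the answer equals the max flow.
Path Well→Ref (+1); total 1.
Path Well→r2→Ref (+1); total 2.
Path Well→r4→Ref (+1); total 3.
Path Well→r5→Ref (+1); total 4.
Path Well→r6→Ref (+1); total 5.
Path Well→r7→Ref (+1); total 6.
No residual Well→Ref path; max flow = 6.
Certifying cut of size 6: {Well→Ref, Well→r2, Well→r4, r5→Ref, r6→Ref, r7→Ref}.

6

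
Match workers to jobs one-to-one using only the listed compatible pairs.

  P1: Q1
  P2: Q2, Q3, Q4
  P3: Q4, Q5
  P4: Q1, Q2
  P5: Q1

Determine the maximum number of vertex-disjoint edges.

Unit-capacity flow: source→left, listed edges, right→sink; max matching = max flow.
Augmenting path P1→Q1 (+1); matched 1.
Augmenting path P2→Q2 (+1); matched 2.
Augmenting path P3→Q4 (+1); matched 3.
Augmenting path P4→Q2→P2→Q3 (+1); matched 4.
No augmenting path remains; maximum matching = 4.
König certificate: {P2, P3, P4, Q1} is a vertex cover of size 4 (every listed pair touches it), so no matching can be larger.

4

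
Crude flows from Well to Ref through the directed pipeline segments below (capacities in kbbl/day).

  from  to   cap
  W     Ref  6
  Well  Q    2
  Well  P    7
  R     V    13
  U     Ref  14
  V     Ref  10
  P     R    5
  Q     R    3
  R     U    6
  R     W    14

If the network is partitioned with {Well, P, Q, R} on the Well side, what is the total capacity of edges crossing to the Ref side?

Edges leaving {Well, P, Q, R}: R→U (6), R→V (13), R→W (14).
Cut capacity = 6 + 13 + 14 = 33.

33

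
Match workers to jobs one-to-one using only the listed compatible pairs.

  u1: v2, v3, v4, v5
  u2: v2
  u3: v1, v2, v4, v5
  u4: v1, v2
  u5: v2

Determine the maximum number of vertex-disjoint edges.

Unit-capacity flow: source→left, listed edges, right→sink; max matching = max flow.
Augmenting path u1→v2 (+1); matched 1.
Augmenting path u3→v1 (+1); matched 2.
Augmenting path u2→v2→u1→v3 (+1); matched 3.
Augmenting path u4→v1→u3→v4 (+1); matched 4.
No augmenting path remains; maximum matching = 4.
König certificate: {u1, u3, u4, v2} is a vertex cover of size 4 (every listed pair touches it), so no matching can be larger.

4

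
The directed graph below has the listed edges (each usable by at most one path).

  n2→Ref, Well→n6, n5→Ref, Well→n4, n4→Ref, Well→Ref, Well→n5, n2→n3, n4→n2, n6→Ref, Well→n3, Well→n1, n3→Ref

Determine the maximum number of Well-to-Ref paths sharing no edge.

5

Assign every edge capacity 1; by Menger, the answer equals the max flow.
Path Well→Ref (+1); total 1.
Path Well→n3→Ref (+1); total 2.
Path Well→n4→Ref (+1); total 3.
Path Well→n5→Ref (+1); total 4.
Path Well→n6→Ref (+1); total 5.
No residual Well→Ref path; max flow = 5.
Certifying cut of size 5: {Well→Ref, Well→n3, Well→n4, Well→n5, Well→n6}.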